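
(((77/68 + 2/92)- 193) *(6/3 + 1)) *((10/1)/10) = -900141/1564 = -575.54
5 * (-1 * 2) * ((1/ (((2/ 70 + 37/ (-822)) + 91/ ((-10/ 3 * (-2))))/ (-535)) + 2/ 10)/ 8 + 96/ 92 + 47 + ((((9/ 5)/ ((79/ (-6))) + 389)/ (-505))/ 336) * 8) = -149072251408721/ 345514796580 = -431.45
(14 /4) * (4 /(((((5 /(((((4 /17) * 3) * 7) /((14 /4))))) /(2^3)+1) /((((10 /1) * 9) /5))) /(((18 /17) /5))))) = 870912 /23545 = 36.99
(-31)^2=961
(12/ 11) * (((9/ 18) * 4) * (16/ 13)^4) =5.01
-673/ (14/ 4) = -1346/ 7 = -192.29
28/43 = 0.65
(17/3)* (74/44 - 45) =-16201/66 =-245.47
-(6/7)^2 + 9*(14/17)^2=76032/14161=5.37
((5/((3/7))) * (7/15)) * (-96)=-522.67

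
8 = 8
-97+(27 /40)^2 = -96.54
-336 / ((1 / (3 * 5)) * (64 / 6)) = -945 / 2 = -472.50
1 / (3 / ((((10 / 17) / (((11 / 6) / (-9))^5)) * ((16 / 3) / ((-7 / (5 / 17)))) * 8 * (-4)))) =-1306069401600 / 325806173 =-4008.73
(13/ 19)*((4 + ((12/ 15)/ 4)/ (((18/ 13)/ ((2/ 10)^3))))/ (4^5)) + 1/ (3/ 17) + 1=1459785169/ 218880000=6.67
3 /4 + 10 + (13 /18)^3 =64891 /5832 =11.13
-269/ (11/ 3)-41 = -1258/ 11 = -114.36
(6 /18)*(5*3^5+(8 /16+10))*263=214871 /2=107435.50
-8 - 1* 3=-11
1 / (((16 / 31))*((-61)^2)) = 31 / 59536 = 0.00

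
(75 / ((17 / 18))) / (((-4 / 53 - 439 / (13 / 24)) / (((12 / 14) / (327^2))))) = -31005 / 39478626397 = -0.00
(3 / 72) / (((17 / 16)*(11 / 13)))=0.05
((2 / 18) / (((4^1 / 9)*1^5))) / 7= 1 / 28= 0.04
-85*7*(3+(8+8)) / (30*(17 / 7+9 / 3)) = -833 / 12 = -69.42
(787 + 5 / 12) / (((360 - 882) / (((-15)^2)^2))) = -17716875 / 232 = -76365.84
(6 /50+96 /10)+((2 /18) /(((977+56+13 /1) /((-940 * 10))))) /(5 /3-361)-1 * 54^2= -61445312237 /21142275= -2906.28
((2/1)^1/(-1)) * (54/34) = -54/17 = -3.18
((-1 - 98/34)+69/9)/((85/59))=11387/4335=2.63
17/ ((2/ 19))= 323/ 2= 161.50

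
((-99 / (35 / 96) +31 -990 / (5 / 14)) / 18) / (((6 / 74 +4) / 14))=-3901243 / 6795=-574.13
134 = 134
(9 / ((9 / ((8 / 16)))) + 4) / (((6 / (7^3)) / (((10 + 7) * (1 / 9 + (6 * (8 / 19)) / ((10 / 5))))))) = 1370285 / 228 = 6010.02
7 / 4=1.75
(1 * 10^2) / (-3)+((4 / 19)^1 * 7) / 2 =-1858 / 57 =-32.60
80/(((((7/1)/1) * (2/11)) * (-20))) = -22/7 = -3.14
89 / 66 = 1.35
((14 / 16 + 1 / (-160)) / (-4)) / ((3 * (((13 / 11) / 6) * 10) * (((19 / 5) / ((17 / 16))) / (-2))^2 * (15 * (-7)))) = 441881 / 4036730880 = 0.00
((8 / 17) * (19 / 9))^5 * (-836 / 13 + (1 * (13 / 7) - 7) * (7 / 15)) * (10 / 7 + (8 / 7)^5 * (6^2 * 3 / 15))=-457245735678452432896 / 457963341106164075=-998.43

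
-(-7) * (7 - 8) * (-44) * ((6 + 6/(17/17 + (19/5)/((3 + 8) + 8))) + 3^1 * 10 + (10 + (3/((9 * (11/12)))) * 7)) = 16492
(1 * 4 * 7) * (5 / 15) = 28 / 3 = 9.33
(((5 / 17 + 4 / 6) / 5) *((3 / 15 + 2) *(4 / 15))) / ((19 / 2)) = 0.01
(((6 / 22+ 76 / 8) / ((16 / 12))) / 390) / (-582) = -43 / 1331616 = -0.00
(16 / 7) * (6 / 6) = 16 / 7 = 2.29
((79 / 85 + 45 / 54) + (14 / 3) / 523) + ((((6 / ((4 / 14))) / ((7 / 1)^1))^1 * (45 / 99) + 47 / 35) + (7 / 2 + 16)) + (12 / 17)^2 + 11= 2064430127 / 58191595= 35.48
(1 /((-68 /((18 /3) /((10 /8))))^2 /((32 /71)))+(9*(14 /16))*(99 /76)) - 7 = 1016903891 /311888800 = 3.26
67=67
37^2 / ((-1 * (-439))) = 1369 / 439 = 3.12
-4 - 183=-187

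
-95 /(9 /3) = -95 /3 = -31.67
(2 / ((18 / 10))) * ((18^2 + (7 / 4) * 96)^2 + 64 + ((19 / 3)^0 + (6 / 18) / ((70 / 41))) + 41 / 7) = 50848361 / 189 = 269038.95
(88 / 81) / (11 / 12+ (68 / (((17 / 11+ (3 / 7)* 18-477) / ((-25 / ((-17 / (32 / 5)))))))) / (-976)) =4393952 / 3713067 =1.18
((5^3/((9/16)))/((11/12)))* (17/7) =136000/231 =588.74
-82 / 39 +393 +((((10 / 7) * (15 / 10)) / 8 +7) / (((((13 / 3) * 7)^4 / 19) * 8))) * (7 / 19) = 5146709171861 / 13166392512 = 390.90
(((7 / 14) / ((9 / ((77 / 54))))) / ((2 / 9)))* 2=77 / 108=0.71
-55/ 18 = -3.06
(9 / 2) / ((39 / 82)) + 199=2710 / 13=208.46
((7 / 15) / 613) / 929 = 7 / 8542155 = 0.00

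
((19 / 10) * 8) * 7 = 532 / 5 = 106.40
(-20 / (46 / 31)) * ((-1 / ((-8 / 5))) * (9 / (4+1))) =-1395 / 92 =-15.16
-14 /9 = -1.56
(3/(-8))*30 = -45/4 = -11.25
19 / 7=2.71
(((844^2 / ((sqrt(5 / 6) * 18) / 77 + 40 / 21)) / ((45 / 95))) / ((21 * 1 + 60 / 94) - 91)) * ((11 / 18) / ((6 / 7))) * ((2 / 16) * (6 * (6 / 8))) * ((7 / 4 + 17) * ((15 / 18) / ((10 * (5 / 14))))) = -2592928283407 / 128204064 + 235720753037 * sqrt(30) / 569795840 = -17959.12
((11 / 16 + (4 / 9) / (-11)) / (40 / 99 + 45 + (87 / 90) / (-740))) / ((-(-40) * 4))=189625 / 2128770752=0.00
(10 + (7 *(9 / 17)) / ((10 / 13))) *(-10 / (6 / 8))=-10076 / 51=-197.57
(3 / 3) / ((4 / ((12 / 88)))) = 0.03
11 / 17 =0.65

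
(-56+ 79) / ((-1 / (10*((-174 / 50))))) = 4002 / 5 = 800.40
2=2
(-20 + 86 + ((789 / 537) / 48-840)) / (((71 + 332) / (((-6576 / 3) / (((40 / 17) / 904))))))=350022515053 / 216411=1617397.06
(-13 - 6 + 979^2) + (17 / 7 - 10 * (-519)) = 963614.43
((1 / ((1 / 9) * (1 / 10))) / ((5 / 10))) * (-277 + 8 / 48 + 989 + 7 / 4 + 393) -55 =199190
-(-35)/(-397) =-0.09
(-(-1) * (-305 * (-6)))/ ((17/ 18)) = 32940/ 17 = 1937.65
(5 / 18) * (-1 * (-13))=65 / 18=3.61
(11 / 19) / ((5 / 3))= 33 / 95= 0.35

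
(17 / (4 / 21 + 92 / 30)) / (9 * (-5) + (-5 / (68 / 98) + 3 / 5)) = -50575 / 500061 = -0.10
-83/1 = -83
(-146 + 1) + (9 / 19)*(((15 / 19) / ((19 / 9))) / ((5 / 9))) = -992368 / 6859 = -144.68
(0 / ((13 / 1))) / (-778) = 0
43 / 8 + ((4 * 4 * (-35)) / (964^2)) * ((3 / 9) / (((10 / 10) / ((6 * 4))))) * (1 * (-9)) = 2517643 / 464648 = 5.42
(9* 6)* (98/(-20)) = -1323/5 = -264.60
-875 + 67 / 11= -9558 / 11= -868.91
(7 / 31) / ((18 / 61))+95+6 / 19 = 1018651 / 10602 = 96.08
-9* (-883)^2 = -7017201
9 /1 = 9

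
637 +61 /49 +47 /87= 2723141 /4263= 638.79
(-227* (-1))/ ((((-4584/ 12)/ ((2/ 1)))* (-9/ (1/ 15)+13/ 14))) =0.01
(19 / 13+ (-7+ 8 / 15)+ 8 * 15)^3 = 11275589441024 / 7414875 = 1520671.55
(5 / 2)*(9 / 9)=5 / 2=2.50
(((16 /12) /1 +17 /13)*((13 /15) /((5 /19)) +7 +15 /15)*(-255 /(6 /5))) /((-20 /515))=152758991 /936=163204.05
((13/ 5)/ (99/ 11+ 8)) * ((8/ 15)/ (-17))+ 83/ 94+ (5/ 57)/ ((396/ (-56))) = 3318036869/ 3832443450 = 0.87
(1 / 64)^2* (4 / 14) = 1 / 14336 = 0.00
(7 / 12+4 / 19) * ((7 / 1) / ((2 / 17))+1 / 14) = 47.29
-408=-408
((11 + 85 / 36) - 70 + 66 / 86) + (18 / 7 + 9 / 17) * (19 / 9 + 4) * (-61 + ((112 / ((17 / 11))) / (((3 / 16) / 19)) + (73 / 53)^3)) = 64337714882430461 / 466223808708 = 137997.49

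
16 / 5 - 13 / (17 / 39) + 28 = 117 / 85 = 1.38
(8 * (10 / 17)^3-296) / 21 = -14.02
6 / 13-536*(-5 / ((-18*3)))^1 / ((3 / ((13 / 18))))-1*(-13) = 14345 / 9477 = 1.51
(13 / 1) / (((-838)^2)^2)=13 / 493146635536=0.00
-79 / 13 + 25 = 18.92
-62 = -62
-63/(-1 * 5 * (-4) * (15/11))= -231/100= -2.31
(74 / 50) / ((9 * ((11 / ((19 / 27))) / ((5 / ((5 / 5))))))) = 703 / 13365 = 0.05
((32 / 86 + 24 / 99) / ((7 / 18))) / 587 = 5232 / 1943557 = 0.00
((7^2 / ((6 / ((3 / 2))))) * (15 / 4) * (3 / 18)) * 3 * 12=275.62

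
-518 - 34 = -552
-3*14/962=-0.04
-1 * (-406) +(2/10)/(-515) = 1045449/2575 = 406.00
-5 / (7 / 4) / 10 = -2 / 7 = -0.29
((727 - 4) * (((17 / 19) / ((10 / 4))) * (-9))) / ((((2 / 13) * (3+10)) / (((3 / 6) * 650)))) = -7190235 / 19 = -378433.42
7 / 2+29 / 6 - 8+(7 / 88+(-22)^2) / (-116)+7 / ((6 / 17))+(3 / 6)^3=493615 / 30624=16.12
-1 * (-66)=66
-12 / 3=-4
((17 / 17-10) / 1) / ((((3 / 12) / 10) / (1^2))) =-360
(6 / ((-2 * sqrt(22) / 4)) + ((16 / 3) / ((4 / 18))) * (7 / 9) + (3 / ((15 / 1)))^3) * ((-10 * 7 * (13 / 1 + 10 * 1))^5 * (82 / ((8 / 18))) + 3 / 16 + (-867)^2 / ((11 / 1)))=-819976281240664932039943 / 22000 + 1053803588628585518829 * sqrt(22) / 968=-32165474601990964126.84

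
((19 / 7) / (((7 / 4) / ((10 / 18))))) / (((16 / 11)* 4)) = 1045 / 7056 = 0.15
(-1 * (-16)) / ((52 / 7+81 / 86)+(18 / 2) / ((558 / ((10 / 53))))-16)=-15825376 / 7543289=-2.10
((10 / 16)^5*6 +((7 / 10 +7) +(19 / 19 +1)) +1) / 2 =923419 / 163840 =5.64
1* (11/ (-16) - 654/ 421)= -15095/ 6736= -2.24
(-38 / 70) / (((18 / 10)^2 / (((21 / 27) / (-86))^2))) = -665 / 48525156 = -0.00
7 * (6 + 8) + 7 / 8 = 791 / 8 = 98.88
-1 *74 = -74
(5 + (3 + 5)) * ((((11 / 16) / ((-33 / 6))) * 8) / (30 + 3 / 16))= -208 / 483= -0.43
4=4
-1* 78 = -78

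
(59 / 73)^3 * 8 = 1643032 / 389017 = 4.22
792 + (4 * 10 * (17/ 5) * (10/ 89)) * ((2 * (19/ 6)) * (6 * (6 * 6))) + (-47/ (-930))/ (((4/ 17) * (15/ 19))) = 107749365509/ 4966200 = 21696.54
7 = 7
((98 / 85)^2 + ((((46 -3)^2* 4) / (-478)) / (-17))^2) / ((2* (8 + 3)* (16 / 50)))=111308773 / 363175318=0.31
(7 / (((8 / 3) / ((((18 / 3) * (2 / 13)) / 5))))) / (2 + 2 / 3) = 189 / 1040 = 0.18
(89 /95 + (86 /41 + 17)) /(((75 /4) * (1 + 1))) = 156068 /292125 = 0.53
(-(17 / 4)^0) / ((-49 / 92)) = 92 / 49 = 1.88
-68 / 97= -0.70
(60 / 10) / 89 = 6 / 89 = 0.07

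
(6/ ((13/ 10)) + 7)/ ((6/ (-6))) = -151/ 13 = -11.62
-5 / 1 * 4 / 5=-4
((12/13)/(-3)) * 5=-20/13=-1.54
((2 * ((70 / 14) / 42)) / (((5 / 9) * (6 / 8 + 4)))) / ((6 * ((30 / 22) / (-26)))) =-572 / 1995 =-0.29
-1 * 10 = -10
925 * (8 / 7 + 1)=13875 / 7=1982.14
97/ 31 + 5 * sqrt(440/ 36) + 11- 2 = 376/ 31 + 5 * sqrt(110)/ 3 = 29.61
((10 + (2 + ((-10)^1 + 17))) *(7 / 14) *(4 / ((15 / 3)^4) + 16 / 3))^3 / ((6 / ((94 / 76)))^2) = 658160577925717 / 118652343750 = 5546.97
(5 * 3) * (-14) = -210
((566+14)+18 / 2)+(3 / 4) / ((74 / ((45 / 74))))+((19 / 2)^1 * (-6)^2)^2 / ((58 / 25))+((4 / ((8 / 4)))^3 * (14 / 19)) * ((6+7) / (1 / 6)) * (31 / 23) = 14330341297399 / 277589392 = 51624.24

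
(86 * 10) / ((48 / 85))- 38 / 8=1518.17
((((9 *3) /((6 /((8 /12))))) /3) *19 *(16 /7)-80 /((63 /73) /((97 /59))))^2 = 164070363136 /13816089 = 11875.31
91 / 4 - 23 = -1 / 4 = -0.25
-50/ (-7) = 50/ 7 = 7.14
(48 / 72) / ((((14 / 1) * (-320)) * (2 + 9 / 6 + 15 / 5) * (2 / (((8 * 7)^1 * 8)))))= -1 / 195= -0.01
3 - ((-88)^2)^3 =-464404086781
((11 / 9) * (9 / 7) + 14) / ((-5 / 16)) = -1744 / 35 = -49.83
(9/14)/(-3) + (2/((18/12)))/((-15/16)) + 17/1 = 9679/630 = 15.36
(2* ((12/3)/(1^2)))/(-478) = -4/239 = -0.02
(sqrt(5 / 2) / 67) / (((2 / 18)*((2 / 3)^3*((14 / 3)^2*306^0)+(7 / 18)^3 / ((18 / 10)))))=236196*sqrt(10) / 22807001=0.03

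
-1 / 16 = -0.06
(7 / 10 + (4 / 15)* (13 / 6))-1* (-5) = 113 / 18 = 6.28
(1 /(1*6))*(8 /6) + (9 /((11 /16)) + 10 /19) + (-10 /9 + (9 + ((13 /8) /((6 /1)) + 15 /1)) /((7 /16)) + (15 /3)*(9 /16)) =14961299 /210672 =71.02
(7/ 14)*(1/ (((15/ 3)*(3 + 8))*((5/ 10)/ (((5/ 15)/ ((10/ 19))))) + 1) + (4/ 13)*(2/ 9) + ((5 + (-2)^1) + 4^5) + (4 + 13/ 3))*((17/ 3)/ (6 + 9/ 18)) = 1738183207/ 3851172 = 451.34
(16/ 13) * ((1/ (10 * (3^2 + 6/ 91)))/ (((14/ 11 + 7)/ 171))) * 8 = 3648/ 1625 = 2.24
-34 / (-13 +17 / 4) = 136 / 35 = 3.89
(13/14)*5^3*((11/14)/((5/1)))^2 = 7865/2744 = 2.87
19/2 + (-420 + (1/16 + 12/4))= -6519/16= -407.44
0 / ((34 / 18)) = 0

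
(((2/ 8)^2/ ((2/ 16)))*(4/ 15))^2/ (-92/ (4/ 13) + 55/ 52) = -208/ 3485925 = -0.00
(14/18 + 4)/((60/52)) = 559/135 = 4.14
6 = 6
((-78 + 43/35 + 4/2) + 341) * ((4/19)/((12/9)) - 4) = -680214/665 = -1022.88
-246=-246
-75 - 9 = -84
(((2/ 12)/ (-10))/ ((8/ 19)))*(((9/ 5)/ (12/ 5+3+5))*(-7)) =399/ 8320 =0.05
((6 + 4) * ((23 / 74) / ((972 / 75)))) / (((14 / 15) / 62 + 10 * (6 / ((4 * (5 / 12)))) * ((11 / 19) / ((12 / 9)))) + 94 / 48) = 16933750 / 1243074681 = 0.01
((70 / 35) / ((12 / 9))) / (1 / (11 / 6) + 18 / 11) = 11 / 16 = 0.69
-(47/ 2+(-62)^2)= -7735/ 2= -3867.50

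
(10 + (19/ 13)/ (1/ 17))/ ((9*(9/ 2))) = 302/ 351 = 0.86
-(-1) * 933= 933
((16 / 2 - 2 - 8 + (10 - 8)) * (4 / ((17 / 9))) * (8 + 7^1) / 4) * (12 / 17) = 0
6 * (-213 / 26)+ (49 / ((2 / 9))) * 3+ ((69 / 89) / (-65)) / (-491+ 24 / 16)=6936063531 / 11327030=612.35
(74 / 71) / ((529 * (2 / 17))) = 629 / 37559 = 0.02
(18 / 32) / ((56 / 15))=135 / 896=0.15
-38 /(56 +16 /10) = -95 /144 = -0.66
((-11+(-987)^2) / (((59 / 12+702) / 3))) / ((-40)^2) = 4383711 / 1696600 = 2.58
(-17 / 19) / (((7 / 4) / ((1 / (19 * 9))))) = -0.00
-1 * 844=-844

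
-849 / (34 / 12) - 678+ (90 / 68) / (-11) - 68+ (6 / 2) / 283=-110684989 / 105842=-1045.76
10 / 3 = 3.33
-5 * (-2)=10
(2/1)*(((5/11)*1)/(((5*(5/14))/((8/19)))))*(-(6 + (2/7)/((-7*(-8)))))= -856/665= -1.29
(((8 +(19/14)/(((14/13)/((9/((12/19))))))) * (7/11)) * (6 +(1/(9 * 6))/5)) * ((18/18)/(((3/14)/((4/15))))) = 32988971/267300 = 123.42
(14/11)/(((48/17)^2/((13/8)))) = 26299/101376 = 0.26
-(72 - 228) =156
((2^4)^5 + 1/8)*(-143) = -1199571087/8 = -149946385.88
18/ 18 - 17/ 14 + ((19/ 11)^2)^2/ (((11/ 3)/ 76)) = 415501479/ 2254714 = 184.28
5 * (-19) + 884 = 789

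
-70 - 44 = -114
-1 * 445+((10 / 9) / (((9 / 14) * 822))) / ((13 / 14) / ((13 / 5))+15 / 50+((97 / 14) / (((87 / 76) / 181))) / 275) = -3838041631715 / 8624821437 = -445.00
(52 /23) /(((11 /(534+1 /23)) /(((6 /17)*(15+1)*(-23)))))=-61316736 /4301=-14256.39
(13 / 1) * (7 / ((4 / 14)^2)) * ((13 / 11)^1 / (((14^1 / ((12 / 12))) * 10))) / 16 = 0.59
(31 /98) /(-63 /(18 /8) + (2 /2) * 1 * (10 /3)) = -93 /7252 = -0.01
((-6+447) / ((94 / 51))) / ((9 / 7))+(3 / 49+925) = 5117989 / 4606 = 1111.16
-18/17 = -1.06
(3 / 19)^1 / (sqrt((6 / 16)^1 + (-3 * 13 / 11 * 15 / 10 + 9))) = 2 * sqrt(7854) / 2261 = 0.08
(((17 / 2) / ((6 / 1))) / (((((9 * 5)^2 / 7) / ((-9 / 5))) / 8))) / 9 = -238 / 30375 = -0.01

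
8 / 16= 1 / 2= 0.50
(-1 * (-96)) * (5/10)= 48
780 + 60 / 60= 781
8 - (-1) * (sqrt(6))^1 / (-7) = 8 - sqrt(6) / 7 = 7.65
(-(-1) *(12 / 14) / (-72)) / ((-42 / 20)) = 5 / 882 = 0.01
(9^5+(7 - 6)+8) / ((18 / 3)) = 9843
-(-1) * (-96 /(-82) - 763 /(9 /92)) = -2877604 /369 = -7798.38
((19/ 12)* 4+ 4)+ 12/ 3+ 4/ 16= 175/ 12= 14.58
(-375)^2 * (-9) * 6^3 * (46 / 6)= -2095875000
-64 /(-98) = 0.65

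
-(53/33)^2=-2809/1089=-2.58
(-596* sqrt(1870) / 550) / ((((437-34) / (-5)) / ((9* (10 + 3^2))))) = 50958* sqrt(1870) / 22165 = 99.42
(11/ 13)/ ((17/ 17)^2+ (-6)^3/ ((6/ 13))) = -11/ 6071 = -0.00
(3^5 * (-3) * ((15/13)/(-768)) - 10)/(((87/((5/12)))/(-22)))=1629925/1737216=0.94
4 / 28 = 1 / 7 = 0.14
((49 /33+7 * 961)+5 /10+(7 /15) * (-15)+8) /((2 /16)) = 1776716 /33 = 53839.88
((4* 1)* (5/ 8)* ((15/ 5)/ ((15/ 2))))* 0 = 0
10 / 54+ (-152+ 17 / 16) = -65125 / 432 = -150.75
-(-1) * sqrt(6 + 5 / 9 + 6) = sqrt(113) / 3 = 3.54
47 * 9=423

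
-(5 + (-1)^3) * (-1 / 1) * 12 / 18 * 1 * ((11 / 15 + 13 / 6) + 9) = 476 / 15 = 31.73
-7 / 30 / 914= -7 / 27420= -0.00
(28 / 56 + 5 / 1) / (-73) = -11 / 146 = -0.08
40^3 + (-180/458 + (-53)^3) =-19436923/229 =-84877.39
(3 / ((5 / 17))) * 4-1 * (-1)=209 / 5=41.80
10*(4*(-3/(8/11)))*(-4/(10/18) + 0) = 1188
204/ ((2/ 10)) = 1020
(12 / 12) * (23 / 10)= 23 / 10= 2.30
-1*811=-811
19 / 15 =1.27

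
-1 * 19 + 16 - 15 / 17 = -66 / 17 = -3.88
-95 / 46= -2.07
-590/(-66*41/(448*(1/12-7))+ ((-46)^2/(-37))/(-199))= -4038340432/7944317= -508.33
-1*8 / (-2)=4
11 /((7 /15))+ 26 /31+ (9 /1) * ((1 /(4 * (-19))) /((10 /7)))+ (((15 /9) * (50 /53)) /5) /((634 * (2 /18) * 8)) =33703990687 /1385410460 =24.33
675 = 675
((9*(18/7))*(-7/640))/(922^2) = -81/272026880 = -0.00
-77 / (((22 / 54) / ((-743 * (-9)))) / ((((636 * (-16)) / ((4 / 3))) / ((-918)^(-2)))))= 8128620561829824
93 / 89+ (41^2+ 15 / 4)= 600143 / 356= 1685.79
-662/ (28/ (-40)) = 6620/ 7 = 945.71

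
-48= -48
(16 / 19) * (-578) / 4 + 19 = -1951 / 19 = -102.68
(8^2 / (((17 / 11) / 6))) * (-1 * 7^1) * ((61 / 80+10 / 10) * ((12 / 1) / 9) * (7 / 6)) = -405328 / 85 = -4768.56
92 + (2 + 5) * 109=855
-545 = -545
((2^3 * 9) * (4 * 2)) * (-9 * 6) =-31104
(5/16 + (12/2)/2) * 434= 1437.62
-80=-80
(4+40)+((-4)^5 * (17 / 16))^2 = 1183788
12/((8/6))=9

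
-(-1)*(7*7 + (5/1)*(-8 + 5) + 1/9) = 307/9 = 34.11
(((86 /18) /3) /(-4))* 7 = -301 /108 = -2.79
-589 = -589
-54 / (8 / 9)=-243 / 4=-60.75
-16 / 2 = -8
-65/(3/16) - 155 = -1505/3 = -501.67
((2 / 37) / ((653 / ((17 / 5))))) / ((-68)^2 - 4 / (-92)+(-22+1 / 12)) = 9384 / 153444940535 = 0.00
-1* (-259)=259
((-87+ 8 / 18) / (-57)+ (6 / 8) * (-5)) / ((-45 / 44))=2651 / 1215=2.18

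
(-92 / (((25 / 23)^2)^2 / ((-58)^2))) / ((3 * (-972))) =21651857852 / 284765625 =76.03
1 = 1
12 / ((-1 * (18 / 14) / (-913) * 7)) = 3652 / 3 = 1217.33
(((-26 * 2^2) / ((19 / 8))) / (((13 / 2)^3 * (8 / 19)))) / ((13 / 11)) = -704 / 2197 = -0.32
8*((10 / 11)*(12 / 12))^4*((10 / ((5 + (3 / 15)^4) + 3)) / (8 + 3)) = 500000000 / 805416051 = 0.62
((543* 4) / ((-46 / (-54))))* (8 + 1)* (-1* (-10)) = 5277960 / 23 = 229476.52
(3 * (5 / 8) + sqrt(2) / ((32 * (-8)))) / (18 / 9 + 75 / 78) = 195 / 308 - 13 * sqrt(2) / 9856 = 0.63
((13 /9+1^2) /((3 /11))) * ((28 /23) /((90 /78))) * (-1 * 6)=-176176 /3105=-56.74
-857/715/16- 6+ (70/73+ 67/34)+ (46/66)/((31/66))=-731261527/440108240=-1.66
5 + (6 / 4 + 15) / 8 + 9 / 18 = 7.56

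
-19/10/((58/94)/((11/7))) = -9823/2030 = -4.84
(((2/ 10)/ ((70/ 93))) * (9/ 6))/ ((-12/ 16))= -93/ 175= -0.53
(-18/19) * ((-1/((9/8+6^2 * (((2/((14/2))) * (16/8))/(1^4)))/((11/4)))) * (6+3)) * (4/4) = 308/285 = 1.08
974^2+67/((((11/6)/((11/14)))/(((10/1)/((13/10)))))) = 86349616/91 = 948896.88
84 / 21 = 4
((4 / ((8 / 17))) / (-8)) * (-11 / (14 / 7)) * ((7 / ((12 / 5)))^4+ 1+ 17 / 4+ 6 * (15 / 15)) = 324240235 / 663552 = 488.64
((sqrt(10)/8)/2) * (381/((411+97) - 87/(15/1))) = 635 * sqrt(10)/13392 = 0.15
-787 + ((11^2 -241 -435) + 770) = -572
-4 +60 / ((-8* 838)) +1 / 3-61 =-325189 / 5028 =-64.68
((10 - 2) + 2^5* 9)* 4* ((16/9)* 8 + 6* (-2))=23680/9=2631.11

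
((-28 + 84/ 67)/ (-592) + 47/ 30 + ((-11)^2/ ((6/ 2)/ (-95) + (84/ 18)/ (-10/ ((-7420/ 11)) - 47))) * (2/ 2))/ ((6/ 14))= -624788246004853/ 290182889970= -2153.08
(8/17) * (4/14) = 16/119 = 0.13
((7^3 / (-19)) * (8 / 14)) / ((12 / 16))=-13.75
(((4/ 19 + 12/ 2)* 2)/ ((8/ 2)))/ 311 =59/ 5909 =0.01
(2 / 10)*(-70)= -14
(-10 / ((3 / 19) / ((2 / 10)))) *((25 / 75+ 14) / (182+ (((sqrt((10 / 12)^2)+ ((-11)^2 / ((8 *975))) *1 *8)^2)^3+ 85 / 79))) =-788577356132718750000000 / 798526855857954575883751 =-0.99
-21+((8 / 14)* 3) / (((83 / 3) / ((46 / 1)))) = -10545 / 581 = -18.15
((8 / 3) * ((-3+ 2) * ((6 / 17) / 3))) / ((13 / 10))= -160 / 663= -0.24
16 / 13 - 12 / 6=-10 / 13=-0.77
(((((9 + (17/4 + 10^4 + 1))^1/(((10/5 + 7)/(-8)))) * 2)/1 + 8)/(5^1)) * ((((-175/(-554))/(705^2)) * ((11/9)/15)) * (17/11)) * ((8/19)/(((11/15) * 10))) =-0.00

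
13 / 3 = 4.33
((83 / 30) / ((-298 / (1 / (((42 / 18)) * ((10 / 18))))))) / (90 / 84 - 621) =249 / 21552850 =0.00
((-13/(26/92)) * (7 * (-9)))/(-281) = -2898/281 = -10.31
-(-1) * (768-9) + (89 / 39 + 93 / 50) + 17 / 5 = 1494757 / 1950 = 766.54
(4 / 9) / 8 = 1 / 18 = 0.06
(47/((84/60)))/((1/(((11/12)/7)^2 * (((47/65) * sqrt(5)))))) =267289 * sqrt(5)/642096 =0.93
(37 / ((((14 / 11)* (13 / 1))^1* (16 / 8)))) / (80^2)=407 / 2329600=0.00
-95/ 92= -1.03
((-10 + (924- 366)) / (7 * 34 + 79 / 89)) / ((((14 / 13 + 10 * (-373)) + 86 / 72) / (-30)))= 228252960 / 12363817199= 0.02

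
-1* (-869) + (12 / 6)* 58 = 985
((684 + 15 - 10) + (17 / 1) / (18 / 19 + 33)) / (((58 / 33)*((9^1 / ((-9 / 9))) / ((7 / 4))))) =-76.28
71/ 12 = 5.92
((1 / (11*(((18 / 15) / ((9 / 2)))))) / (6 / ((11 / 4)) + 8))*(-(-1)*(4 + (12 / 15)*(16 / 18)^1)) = 53 / 336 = 0.16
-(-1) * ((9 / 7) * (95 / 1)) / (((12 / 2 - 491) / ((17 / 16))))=-2907 / 10864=-0.27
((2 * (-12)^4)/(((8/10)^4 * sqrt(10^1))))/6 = 3375 * sqrt(10)/2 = 5336.34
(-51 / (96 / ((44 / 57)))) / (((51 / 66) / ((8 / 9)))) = -242 / 513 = -0.47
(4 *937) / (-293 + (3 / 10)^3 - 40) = -3748000 / 332973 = -11.26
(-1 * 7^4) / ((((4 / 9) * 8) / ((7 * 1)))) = -151263 / 32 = -4726.97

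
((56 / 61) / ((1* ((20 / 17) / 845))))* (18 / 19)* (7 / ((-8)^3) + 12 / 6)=184075983 / 148352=1240.81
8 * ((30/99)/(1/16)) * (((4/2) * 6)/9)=5120/99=51.72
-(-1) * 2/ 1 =2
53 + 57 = 110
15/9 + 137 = 416/3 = 138.67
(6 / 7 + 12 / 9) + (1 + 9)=256 / 21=12.19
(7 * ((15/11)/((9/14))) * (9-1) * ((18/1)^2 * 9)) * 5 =19051200/11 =1731927.27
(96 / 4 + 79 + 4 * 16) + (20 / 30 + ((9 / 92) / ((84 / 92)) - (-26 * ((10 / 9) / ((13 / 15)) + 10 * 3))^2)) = -166658521 / 252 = -661343.34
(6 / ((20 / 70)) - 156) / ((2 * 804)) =-45 / 536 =-0.08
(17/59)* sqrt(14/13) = 17* sqrt(182)/767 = 0.30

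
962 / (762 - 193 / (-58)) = 55796 / 44389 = 1.26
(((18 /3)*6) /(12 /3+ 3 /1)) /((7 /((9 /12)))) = 27 /49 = 0.55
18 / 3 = 6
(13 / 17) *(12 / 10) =78 / 85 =0.92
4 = 4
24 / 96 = 1 / 4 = 0.25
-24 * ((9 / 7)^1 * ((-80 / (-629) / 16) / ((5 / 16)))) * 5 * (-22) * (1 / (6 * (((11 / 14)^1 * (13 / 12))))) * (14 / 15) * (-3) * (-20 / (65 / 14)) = 21676032 / 106301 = 203.91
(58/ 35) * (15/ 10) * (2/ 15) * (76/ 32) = 551/ 700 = 0.79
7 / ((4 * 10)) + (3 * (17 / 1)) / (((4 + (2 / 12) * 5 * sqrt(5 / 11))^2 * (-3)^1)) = -0.64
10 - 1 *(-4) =14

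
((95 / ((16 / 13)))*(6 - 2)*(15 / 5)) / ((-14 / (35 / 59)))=-18525 / 472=-39.25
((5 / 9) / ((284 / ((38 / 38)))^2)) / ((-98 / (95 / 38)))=-25 / 142277184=-0.00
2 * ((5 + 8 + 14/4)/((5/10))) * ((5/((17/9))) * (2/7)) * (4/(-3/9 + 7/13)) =115830/119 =973.36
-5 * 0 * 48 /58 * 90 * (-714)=0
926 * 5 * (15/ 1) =69450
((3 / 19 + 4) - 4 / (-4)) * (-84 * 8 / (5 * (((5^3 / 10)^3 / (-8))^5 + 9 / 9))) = 3367254360064 / 4213125932779450167195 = 0.00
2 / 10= 1 / 5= 0.20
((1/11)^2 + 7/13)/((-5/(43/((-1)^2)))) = -7396/1573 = -4.70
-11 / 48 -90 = -4331 / 48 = -90.23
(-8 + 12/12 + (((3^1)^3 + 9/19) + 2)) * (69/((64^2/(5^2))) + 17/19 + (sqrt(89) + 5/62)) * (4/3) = 479546193/11459584 + 1708 * sqrt(89)/57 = 324.54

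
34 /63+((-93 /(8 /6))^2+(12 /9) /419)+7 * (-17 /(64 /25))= 8141461553 /1689408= 4819.12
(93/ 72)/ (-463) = -31/ 11112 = -0.00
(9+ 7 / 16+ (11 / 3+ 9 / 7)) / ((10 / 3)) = 967 / 224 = 4.32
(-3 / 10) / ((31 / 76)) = -114 / 155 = -0.74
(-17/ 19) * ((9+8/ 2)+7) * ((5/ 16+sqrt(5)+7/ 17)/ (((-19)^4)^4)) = -340 * sqrt(5)/ 5480386857784802185939 - 985/ 21921547431139208743756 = -0.00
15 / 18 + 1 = 11 / 6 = 1.83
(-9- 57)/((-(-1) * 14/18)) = -594/7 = -84.86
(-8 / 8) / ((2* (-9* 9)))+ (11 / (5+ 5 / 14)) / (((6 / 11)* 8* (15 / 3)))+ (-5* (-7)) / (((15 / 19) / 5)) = 17963123 / 81000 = 221.77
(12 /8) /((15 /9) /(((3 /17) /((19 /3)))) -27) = 81 /1772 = 0.05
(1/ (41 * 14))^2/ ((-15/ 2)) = -0.00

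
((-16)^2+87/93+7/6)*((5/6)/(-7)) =-30.73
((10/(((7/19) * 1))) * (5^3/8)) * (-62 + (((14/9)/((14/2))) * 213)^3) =2427261875/54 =44949293.98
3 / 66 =1 / 22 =0.05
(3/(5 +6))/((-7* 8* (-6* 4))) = 1/4928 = 0.00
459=459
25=25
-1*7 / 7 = -1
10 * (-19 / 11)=-17.27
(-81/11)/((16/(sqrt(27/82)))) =-243 * sqrt(246)/14432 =-0.26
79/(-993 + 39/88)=-6952/87345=-0.08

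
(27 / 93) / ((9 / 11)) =11 / 31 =0.35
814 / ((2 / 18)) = 7326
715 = 715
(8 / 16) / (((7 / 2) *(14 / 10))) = 5 / 49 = 0.10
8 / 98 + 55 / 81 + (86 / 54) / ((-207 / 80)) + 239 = 65492530 / 273861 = 239.15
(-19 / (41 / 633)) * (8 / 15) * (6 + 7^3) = -11193128 / 205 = -54600.62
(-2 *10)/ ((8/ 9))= -45/ 2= -22.50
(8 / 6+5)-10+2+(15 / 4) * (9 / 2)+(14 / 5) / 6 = 627 / 40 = 15.68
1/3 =0.33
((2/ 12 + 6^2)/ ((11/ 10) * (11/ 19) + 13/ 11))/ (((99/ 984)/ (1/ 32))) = 120745/ 19548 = 6.18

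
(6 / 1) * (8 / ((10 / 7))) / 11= 168 / 55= 3.05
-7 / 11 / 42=-1 / 66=-0.02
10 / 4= 5 / 2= 2.50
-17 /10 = -1.70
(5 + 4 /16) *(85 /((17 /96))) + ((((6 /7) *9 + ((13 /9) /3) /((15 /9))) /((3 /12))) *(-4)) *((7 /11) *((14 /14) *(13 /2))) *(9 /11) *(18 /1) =-5280.52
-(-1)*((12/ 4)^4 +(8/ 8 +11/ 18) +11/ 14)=5254/ 63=83.40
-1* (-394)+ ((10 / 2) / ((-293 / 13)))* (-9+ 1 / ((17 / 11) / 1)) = 1971744 / 4981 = 395.85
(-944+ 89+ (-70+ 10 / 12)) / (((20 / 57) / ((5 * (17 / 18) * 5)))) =-8955175 / 144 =-62188.72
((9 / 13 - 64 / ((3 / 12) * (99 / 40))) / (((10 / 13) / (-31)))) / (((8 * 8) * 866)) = 4099099 / 54869760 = 0.07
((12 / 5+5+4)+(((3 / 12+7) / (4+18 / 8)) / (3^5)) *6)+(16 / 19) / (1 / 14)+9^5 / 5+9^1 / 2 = 910897019 / 76950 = 11837.52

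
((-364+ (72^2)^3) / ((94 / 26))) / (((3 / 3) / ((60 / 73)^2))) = 6519898435752000 / 250463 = 26031383620.54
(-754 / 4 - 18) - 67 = -273.50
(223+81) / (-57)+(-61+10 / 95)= -3775 / 57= -66.23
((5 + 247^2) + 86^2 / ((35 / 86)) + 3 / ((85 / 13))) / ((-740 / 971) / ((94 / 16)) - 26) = -430051644107 / 141905358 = -3030.55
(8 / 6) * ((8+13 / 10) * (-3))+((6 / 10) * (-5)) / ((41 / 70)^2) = -386166 / 8405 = -45.94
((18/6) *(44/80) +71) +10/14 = 10271/140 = 73.36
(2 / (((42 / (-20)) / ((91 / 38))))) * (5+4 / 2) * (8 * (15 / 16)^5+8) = -822617705 / 3735552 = -220.21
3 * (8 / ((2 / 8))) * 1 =96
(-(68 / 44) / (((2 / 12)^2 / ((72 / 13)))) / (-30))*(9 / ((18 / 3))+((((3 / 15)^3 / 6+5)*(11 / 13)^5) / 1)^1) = 1250691677424 / 33184311875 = 37.69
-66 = -66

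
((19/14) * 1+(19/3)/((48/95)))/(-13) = -14003/13104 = -1.07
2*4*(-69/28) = -138/7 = -19.71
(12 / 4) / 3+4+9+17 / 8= 16.12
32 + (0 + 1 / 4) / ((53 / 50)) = 3417 / 106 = 32.24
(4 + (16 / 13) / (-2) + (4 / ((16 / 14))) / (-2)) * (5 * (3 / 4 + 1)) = 2975 / 208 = 14.30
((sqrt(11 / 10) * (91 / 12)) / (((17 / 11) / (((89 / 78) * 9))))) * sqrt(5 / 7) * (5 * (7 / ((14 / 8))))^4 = 9790000 * sqrt(154) / 17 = 7146512.06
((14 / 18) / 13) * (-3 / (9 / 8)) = -56 / 351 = -0.16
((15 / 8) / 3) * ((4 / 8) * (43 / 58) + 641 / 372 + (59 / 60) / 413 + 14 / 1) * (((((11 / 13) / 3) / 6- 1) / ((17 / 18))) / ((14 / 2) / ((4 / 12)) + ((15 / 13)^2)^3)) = -503215102308061 / 1157999460416064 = -0.43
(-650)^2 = 422500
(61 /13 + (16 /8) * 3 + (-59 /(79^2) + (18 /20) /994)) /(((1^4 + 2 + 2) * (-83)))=-8616046277 /334681738300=-0.03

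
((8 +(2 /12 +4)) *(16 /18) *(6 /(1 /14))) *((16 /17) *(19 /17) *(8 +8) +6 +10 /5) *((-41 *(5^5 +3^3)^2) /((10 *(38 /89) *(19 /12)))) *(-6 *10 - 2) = 43958212953428393984 /521645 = 84268444926009.82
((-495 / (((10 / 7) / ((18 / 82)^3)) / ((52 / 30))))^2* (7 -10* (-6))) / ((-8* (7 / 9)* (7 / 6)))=-176932741943529 / 475010424100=-372.48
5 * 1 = 5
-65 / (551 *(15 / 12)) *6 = -312 / 551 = -0.57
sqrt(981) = 3 * sqrt(109) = 31.32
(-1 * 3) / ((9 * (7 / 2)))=-2 / 21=-0.10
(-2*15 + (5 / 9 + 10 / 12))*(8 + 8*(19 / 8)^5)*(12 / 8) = -26287.16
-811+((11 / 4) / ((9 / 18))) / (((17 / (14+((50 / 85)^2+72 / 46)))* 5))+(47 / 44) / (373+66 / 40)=-37719043228617 / 46568582885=-809.97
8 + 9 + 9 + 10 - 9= 27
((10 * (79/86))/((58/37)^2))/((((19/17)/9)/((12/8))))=248206545/5496776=45.15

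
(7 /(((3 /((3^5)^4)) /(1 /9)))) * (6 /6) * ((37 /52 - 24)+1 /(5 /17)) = -4674486480111 /260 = -17978794154.27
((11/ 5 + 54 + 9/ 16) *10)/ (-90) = -4541/ 720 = -6.31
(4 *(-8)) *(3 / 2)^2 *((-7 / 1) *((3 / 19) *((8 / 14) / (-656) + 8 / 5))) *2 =991332 / 3895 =254.51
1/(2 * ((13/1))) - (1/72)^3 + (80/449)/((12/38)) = 1313018419/2178648576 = 0.60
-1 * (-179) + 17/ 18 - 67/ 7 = 21467/ 126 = 170.37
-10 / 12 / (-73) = 5 / 438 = 0.01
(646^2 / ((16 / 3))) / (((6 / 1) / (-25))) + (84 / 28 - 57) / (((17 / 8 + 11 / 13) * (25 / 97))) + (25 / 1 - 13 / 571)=-326073.67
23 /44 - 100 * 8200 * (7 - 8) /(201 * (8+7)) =7229869 /26532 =272.50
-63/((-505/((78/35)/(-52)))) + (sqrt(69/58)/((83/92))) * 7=-27/5050 + 322 * sqrt(4002)/2407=8.46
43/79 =0.54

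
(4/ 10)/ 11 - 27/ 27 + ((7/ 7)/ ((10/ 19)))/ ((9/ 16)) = 239/ 99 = 2.41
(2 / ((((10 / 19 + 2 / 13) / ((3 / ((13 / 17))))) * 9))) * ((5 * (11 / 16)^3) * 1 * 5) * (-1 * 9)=-10747825 / 114688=-93.71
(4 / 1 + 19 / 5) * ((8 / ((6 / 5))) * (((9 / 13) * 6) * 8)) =1728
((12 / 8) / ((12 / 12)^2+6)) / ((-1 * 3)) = -1 / 14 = -0.07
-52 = -52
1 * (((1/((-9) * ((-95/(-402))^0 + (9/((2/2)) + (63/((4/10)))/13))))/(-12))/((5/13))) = 169/155250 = 0.00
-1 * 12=-12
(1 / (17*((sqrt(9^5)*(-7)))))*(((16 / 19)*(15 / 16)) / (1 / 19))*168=-40 / 459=-0.09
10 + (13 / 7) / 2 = 153 / 14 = 10.93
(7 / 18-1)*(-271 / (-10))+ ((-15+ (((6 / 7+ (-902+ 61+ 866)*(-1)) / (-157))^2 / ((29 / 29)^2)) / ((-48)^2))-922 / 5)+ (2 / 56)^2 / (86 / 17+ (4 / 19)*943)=-10977399624675397 / 50830450021120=-215.96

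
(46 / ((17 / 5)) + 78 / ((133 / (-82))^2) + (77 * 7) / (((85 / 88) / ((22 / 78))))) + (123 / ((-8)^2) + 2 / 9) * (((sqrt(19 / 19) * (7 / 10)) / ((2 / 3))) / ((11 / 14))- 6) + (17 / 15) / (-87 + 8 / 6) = 4043423447116091 / 21218886648960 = 190.56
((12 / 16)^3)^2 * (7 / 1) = 5103 / 4096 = 1.25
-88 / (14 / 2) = -88 / 7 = -12.57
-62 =-62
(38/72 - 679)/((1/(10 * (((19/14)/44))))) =-2320375/11088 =-209.27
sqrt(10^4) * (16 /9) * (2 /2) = 1600 /9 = 177.78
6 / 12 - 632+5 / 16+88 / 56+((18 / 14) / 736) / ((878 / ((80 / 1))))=-712009969 / 1130864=-629.62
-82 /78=-41 /39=-1.05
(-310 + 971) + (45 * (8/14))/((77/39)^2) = 27707263/41503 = 667.60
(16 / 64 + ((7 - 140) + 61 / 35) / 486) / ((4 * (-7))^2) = -683 / 26671680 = -0.00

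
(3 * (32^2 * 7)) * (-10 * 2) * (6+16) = -9461760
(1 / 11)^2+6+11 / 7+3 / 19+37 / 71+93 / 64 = 9.71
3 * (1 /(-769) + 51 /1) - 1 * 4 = 149.00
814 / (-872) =-407 / 436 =-0.93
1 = 1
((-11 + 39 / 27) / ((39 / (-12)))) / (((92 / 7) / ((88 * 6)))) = 105952 / 897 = 118.12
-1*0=0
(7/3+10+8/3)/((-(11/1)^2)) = -15/121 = -0.12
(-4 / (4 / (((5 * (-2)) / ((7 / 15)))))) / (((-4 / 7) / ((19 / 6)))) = -475 / 4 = -118.75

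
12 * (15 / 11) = 180 / 11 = 16.36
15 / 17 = 0.88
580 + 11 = 591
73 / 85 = 0.86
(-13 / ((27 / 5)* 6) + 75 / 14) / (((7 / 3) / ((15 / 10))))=1405 / 441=3.19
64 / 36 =16 / 9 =1.78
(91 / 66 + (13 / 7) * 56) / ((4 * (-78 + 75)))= -6955 / 792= -8.78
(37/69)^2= 1369/4761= 0.29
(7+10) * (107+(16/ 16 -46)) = 1054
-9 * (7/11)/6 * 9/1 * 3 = -567/22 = -25.77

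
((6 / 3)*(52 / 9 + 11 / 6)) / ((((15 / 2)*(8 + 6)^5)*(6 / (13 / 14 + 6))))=13289 / 3049462080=0.00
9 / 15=3 / 5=0.60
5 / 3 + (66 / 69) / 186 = 1192 / 713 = 1.67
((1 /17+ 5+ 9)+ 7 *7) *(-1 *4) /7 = -4288 /119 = -36.03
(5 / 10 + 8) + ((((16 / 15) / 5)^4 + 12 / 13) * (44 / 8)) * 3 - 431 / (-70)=28718191393 / 959765625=29.92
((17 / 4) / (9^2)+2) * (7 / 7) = 665 / 324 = 2.05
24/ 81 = 8/ 27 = 0.30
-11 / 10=-1.10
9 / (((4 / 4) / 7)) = 63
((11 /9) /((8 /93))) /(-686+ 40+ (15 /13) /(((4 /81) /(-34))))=-4433 /449412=-0.01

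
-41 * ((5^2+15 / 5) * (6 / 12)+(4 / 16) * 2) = -1189 / 2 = -594.50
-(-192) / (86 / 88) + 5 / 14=118487 / 602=196.82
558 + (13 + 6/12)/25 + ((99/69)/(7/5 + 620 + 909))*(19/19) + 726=5651851671/4399900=1284.54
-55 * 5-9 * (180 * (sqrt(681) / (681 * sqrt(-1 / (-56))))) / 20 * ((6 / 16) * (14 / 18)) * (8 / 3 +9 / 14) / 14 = -275-417 * sqrt(9534) / 25424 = -276.60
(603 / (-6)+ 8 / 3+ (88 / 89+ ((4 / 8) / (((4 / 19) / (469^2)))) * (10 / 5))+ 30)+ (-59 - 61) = 1044627.91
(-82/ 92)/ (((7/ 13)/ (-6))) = 1599/ 161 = 9.93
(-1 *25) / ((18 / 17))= -425 / 18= -23.61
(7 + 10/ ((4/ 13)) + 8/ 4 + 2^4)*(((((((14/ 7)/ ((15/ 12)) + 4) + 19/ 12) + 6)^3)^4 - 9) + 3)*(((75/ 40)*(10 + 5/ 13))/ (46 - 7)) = 1379893719509506392880786773097191863/ 1744005758976000000000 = 791220850279598.01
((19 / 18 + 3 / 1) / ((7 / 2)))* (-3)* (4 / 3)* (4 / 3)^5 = -299008 / 15309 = -19.53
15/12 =5/4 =1.25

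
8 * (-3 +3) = 0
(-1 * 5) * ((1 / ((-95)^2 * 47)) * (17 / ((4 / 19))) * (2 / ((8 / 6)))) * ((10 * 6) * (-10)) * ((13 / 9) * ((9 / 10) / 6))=663 / 3572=0.19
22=22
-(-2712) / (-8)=-339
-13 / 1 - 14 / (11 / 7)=-241 / 11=-21.91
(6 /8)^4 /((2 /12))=243 /128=1.90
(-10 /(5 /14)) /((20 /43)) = -301 /5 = -60.20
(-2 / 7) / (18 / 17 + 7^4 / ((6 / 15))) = -68 / 1428847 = -0.00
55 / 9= 6.11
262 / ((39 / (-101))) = -26462 / 39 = -678.51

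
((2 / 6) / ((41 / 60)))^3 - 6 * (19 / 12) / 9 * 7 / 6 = -8302493 / 7443468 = -1.12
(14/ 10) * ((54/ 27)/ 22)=7/ 55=0.13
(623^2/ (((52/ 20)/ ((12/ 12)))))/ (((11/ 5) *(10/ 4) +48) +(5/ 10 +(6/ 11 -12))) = 21347095/ 6084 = 3508.73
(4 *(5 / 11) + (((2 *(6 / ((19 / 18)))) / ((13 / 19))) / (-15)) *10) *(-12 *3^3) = 428976 / 143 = 2999.83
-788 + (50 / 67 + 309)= -32043 / 67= -478.25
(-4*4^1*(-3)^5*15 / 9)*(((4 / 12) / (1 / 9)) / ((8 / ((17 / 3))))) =13770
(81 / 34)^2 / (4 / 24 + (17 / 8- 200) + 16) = -39366 / 1260329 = -0.03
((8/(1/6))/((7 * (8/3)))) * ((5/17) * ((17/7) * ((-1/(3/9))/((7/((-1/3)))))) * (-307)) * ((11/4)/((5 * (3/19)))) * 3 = -577467/686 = -841.79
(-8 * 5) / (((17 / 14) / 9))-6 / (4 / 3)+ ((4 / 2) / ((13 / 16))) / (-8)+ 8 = -129629 / 442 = -293.28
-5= -5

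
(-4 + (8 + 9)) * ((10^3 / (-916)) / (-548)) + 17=1068307 / 62746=17.03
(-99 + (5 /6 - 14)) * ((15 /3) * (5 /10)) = -3365 /12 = -280.42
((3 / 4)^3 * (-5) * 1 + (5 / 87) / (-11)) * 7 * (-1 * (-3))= -906605 / 20416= -44.41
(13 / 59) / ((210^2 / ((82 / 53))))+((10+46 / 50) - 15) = -56263379 / 13790070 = -4.08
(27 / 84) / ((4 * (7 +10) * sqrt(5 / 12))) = 9 * sqrt(15) / 4760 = 0.01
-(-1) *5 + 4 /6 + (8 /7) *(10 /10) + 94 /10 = 1702 /105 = 16.21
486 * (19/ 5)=9234/ 5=1846.80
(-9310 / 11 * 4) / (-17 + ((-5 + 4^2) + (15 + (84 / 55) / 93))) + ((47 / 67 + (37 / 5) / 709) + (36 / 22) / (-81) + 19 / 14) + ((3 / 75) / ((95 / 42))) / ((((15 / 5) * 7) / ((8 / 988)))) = -221722560122865117989 / 593749781157282750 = -373.43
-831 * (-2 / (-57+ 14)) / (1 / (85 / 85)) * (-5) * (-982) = -8160420 / 43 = -189777.21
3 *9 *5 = 135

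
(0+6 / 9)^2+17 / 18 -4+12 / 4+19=19.39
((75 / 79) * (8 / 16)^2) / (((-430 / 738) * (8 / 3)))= -16605 / 108704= -0.15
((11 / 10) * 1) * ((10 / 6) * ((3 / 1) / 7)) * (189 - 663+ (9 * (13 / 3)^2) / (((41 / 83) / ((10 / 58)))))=-775423 / 2378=-326.08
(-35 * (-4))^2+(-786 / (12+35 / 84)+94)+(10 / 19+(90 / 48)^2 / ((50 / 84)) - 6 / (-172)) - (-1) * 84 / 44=19639.07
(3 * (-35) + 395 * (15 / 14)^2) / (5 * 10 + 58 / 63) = 614655 / 89824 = 6.84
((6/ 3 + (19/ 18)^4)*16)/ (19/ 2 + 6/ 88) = 14972012/ 2762181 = 5.42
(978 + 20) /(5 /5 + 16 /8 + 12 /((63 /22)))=20958 /151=138.79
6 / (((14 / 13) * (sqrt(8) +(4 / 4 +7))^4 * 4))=4407 / 4302592- 351 * sqrt(2) / 537824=0.00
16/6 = 8/3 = 2.67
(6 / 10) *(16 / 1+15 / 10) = 21 / 2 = 10.50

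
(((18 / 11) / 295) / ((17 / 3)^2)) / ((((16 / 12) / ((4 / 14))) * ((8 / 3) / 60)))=0.00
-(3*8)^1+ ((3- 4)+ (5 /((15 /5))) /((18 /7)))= -1315 /54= -24.35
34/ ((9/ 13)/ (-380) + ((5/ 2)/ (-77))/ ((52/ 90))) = -3233230/ 5517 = -586.05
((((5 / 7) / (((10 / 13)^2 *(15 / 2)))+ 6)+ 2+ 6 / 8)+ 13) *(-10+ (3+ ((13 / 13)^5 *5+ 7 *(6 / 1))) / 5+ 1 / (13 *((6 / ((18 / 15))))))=46013 / 136500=0.34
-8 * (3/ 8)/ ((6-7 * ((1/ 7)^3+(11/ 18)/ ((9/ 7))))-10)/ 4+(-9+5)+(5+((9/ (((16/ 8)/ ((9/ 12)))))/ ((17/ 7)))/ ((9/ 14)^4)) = 4452142067/ 481881150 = 9.24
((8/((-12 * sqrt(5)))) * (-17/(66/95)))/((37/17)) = 5491 * sqrt(5)/3663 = 3.35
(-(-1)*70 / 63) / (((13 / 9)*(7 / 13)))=10 / 7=1.43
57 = 57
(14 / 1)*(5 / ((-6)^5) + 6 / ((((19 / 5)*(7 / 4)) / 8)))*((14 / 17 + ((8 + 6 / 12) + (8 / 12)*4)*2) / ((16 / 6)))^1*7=61707326765 / 10046592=6142.12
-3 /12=-1 /4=-0.25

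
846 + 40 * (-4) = 686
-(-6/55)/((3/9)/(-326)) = -5868/55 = -106.69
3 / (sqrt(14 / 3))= 3 *sqrt(42) / 14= 1.39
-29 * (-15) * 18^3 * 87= 220712040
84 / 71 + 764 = 54328 / 71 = 765.18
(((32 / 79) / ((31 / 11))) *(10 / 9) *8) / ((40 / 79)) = 2.52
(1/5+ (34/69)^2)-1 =-13264/23805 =-0.56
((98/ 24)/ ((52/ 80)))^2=60025/ 1521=39.46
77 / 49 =11 / 7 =1.57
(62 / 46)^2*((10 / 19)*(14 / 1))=134540 / 10051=13.39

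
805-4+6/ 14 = 5610/ 7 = 801.43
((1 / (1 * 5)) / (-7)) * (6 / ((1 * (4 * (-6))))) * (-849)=-849 / 140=-6.06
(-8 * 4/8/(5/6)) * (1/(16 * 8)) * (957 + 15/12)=-11499/320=-35.93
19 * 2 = 38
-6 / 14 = -3 / 7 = -0.43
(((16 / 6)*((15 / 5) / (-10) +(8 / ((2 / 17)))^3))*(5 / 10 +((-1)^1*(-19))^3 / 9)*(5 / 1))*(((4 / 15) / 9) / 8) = 43162039459 / 3645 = 11841437.44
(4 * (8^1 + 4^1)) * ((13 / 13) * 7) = 336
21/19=1.11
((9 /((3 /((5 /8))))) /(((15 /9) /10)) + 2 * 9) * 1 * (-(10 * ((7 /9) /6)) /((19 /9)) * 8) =-2730 /19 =-143.68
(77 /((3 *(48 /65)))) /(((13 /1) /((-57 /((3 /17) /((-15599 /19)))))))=708996.22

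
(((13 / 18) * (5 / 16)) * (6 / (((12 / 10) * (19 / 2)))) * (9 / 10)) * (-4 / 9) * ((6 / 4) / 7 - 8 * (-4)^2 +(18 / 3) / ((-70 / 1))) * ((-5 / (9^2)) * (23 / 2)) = -13381745 / 3102624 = -4.31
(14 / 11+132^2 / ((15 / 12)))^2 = 587868759076 / 3025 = 194336779.86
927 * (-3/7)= -2781/7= -397.29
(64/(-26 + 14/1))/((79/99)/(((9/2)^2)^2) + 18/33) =-1732104/177779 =-9.74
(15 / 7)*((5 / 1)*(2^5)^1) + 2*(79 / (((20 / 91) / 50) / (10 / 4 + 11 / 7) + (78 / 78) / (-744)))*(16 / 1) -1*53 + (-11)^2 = -5419697924 / 567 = -9558550.13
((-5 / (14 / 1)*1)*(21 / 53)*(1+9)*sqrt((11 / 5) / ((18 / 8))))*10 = -100*sqrt(55) / 53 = -13.99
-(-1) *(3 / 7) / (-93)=-0.00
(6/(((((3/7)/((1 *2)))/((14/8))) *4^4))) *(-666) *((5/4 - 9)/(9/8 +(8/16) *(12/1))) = 168609/1216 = 138.66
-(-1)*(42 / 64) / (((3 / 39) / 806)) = 110019 / 16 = 6876.19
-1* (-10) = 10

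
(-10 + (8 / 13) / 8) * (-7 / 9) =301 / 39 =7.72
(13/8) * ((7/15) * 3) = 91/40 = 2.28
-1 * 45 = -45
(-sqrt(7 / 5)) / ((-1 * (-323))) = -sqrt(35) / 1615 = -0.00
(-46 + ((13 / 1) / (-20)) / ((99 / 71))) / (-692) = 92003 / 1370160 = 0.07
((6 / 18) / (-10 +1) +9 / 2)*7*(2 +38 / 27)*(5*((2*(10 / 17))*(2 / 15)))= 3104080 / 37179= 83.49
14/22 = 7/11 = 0.64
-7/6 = -1.17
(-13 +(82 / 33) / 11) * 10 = -46370 / 363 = -127.74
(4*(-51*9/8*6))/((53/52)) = -71604/53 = -1351.02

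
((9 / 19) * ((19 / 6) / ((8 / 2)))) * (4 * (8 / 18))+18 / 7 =68 / 21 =3.24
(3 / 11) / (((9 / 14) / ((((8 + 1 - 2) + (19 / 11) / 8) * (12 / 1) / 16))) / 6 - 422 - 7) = -13335 / 20974987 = -0.00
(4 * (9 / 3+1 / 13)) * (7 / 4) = 280 / 13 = 21.54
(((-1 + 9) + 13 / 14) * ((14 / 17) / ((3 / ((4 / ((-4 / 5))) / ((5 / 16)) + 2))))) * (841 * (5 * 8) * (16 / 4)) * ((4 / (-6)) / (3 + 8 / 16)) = 134560000 / 153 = 879477.12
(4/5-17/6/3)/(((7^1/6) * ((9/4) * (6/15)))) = -26/189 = -0.14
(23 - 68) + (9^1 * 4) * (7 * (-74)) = -18693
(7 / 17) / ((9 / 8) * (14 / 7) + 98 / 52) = 364 / 3655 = 0.10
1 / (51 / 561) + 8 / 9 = 107 / 9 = 11.89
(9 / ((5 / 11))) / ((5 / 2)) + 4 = 298 / 25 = 11.92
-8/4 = -2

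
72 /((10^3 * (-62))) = -0.00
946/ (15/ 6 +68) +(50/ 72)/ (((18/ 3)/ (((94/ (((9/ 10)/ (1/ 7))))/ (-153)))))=327989659/ 24463782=13.41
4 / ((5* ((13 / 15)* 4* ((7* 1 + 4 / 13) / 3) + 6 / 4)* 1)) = 72 / 895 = 0.08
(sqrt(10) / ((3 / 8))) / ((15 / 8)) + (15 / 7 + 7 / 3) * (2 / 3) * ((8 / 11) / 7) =1504 / 4851 + 64 * sqrt(10) / 45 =4.81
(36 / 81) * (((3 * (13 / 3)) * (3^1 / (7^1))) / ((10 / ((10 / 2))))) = 26 / 21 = 1.24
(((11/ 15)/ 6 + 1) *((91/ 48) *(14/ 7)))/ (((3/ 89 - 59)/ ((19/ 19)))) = -817999/ 11335680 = -0.07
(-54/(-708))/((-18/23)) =-23/236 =-0.10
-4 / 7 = -0.57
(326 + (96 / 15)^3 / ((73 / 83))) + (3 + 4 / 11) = 62977059 / 100375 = 627.42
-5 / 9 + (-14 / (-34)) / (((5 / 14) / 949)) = 836593 / 765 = 1093.59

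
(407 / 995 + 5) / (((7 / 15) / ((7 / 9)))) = 1794 / 199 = 9.02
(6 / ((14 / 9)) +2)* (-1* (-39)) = 1599 / 7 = 228.43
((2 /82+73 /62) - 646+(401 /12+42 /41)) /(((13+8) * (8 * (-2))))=1.82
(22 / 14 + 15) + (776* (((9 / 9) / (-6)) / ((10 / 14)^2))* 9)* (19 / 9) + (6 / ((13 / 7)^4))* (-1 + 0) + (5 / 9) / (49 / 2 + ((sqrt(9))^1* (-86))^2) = -28757567243712236 / 5990777567775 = -4800.31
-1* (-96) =96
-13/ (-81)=13/ 81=0.16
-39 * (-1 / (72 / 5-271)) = -195 / 1283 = -0.15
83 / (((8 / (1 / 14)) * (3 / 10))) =415 / 168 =2.47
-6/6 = -1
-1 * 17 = -17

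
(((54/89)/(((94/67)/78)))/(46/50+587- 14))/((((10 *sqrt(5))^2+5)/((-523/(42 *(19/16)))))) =-245987820/201554387293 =-0.00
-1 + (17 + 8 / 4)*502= 9537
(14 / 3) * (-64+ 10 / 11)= -9716 / 33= -294.42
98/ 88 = 49/ 44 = 1.11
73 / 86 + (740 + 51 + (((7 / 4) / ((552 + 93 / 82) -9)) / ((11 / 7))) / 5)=83559048421 / 105523935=791.85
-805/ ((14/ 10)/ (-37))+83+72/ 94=1003862/ 47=21358.77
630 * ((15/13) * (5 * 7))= 330750/13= 25442.31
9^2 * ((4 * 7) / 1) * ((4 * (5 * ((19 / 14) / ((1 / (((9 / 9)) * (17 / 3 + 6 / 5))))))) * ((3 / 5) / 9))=140904 / 5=28180.80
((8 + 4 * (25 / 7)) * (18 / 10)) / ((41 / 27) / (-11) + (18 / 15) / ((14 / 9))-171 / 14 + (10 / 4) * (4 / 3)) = -833976 / 171467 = -4.86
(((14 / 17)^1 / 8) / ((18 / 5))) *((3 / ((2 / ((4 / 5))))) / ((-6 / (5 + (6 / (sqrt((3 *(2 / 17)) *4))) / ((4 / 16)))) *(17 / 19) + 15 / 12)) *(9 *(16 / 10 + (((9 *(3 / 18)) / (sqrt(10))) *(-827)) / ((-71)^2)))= -7607527515 *sqrt(10) / 1260675198268-23758056 *sqrt(255) / 92696705755 + 153216 *sqrt(102) / 18388555 + 24530520 / 62521087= 0.45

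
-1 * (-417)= 417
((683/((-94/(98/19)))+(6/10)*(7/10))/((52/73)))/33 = -1.58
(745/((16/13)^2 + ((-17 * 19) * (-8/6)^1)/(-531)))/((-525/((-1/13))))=1028547/6631100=0.16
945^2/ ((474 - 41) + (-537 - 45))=-893025/ 149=-5993.46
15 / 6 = 5 / 2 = 2.50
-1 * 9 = -9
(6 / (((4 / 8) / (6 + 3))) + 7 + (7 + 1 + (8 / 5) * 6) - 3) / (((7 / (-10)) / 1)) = -185.14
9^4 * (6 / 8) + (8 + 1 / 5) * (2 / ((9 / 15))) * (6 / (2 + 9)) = 217169 / 44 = 4935.66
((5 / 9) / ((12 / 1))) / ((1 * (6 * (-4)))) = -5 / 2592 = -0.00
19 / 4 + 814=3275 / 4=818.75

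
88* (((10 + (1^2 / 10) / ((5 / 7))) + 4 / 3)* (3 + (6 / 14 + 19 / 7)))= 3256132 / 525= 6202.16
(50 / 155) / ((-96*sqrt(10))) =-sqrt(10) / 2976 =-0.00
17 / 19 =0.89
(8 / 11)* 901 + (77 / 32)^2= 7446211 / 11264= 661.06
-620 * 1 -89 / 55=-34189 / 55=-621.62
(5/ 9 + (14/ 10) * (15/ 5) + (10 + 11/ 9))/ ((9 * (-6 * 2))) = -719/ 4860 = -0.15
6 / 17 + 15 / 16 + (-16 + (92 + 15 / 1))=25103 / 272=92.29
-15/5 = -3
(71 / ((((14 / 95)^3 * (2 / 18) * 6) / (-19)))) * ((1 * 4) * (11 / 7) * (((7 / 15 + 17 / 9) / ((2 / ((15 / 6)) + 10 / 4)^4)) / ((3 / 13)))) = -796896624875000 / 2329687899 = -342061.54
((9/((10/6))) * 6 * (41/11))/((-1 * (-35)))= 6642/1925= 3.45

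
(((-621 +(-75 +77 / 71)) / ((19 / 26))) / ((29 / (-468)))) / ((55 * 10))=300178476 / 10758275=27.90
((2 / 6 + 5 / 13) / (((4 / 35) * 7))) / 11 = 35 / 429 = 0.08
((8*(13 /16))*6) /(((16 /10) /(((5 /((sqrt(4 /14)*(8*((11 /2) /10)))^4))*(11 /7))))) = 4265625 /681472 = 6.26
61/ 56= 1.09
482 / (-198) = -241 / 99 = -2.43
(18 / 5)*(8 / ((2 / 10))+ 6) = 828 / 5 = 165.60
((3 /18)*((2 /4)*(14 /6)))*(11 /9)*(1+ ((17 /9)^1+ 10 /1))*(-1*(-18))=4466 /81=55.14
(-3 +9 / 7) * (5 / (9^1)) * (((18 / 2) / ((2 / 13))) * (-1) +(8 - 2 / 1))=50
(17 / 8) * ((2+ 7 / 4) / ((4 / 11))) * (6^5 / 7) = 681615 / 28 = 24343.39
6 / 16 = 3 / 8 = 0.38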